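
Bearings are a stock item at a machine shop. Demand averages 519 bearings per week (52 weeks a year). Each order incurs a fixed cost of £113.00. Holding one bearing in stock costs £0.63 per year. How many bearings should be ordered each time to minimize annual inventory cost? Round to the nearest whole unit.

Q* ≈ 3,111 bearings

Annual demand D = 519 × 52 = 26,988.
EOQ = √(2DS / H) = √(2 × 26,988 × 113 / 0.63).
= √(6,099,288 / 0.63) = √9,681,409.5238 ≈ 3111.496.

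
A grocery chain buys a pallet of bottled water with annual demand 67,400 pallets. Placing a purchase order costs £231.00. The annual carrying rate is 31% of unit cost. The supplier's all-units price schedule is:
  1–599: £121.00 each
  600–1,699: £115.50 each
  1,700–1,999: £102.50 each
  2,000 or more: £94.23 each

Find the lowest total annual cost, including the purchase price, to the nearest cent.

TC* ≈ £6,388,098.00

Holding cost per unit per year at price C is H = 0.31·C.
For each price level, check whether its EOQ is feasible; otherwise the best quantity at that price is the breakpoint.
Tier 1 (£121.00): EOQ = 911.1 exceeds tier's upper bound 599, so this tier is dominated.
EOQ at £115.50 = 932.6 (feasible in tier 2): TC = 67,400×£115.50 + (67,400/932.6)×231 + (932.6/2)×0.31×£115.50 = £7,818,090.49.
EOQ at £102.50 = 989.9 < 1700, so use break Q=1700: TC = 67,400×£102.50 + (67,400/1700.0)×231 + (1700.0/2)×0.31×£102.50 = £6,944,667.22.
EOQ at £94.23 = 1032.5 < 2000, so use break Q=2000: TC = 67,400×£94.23 + (67,400/2000.0)×231 + (2000.0/2)×0.31×£94.23 = £6,388,098.00.
Lowest total cost among the candidates is at Q = 2000.0.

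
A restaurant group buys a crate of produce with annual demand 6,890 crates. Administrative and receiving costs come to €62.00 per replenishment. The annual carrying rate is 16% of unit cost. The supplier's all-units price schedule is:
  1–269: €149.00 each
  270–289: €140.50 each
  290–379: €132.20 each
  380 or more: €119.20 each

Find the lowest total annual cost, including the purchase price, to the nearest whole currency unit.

TC* ≈ €826,036

Holding cost per unit per year at price C is H = 0.16·C.
Candidates are each tier's EOQ (if it falls in that tier) and each price-break quantity.
EOQ at €149.00 = 189.3 (feasible in tier 1): TC = 6,890×€149.00 + (6,890/189.3)×62 + (189.3/2)×0.16×€149.00 = €1,031,123.09.
EOQ at €140.50 = 194.9 < 270, so use break Q=270: TC = 6,890×€140.50 + (6,890/270.0)×62 + (270.0/2)×0.16×€140.50 = €972,661.95.
EOQ at €132.20 = 201.0 < 290, so use break Q=290: TC = 6,890×€132.20 + (6,890/290.0)×62 + (290.0/2)×0.16×€132.20 = €915,398.07.
EOQ at €119.20 = 211.7 < 380, so use break Q=380: TC = 6,890×€119.20 + (6,890/380.0)×62 + (380.0/2)×0.16×€119.20 = €826,035.84.
Lowest total cost among the candidates is at Q = 380.0.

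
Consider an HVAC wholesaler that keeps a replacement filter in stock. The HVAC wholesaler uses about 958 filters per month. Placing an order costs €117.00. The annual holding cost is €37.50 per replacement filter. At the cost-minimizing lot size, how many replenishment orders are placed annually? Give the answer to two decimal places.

Annual demand D = 958 × 12 = 11,496.
The optimal lot size = √(2DS/H) = √(2 × 11,496 × 117 / 37.5) ≈ 267.83.
Orders per year = D / Q* = 11,496 / 267.83 ≈ 42.922.

N ≈ 42.92 orders per year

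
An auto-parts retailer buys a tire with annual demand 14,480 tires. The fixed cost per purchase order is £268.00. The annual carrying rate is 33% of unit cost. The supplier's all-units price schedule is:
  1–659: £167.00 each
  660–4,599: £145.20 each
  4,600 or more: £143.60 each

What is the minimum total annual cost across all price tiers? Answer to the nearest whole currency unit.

Holding cost per unit per year at price C is H = 0.33·C.
For each price level, check whether its EOQ is feasible; otherwise the best quantity at that price is the breakpoint.
EOQ at £167.00 = 375.3 (feasible in tier 1): TC = 14,480×£167.00 + (14,480/375.3)×268 + (375.3/2)×0.33×£167.00 = £2,438,841.49.
EOQ at £145.20 = 402.5 < 660, so use break Q=660: TC = 14,480×£145.20 + (14,480/660.0)×268 + (660.0/2)×0.33×£145.20 = £2,124,188.04.
EOQ at £143.60 = 404.7 < 4600, so use break Q=4600: TC = 14,480×£143.60 + (14,480/4600.0)×268 + (4600.0/2)×0.33×£143.60 = £2,189,164.02.
Lowest total cost among the candidates is at Q = 660.0.

TC* ≈ £2,124,188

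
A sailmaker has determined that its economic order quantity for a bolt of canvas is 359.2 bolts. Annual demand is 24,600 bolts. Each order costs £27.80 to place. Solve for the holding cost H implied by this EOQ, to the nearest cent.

H ≈ £10.60

The basic EOQ model gives Q* = √(2DS/H); rearrange for the unknown.
From Q* = √(2DS/H): H = 2DS / Q*² = 2 × 24,600 × 27.8 / 359.2² = 10.6008.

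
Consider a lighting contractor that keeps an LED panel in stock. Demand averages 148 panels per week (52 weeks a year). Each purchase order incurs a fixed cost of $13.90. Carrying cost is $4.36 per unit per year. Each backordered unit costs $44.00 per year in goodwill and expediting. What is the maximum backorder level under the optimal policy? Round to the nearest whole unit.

S* ≈ 21 panels

Annual demand D = 148 × 52 = 7,696.
With planned backorders, Q* = √(2DS/H) · √((H+B)/B).
√(2DS/H) = √(2 × 7,696 × 13.9 / 4.36) = 221.519.
√((H+B)/B) = √((4.36+44)/44) = 1.0484.
Q* ≈ 232.235.
S* = Q* · H/(H+B) = 232.235 × 4.36/48.36 ≈ 20.938.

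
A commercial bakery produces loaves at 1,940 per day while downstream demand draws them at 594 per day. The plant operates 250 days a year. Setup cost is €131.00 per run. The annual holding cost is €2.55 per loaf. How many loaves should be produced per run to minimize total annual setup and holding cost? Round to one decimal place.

Q* ≈ 4,689.5 loaves

Annual demand D = 594 × 250 = 148,500.
Production build-up factor (1 − d/p) = 1 − 594/1,940 = 0.6938.
Q* = √(2DS / (H(1 − d/p))) = √(2 × 148,500 × 131 / (2.55 × 0.6938)).
= √(38,907,000 / 1.7692) ≈ 4689.452.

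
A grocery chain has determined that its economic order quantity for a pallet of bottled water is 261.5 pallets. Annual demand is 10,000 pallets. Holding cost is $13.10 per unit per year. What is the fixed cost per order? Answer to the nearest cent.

The basic EOQ model gives Q* = √(2DS/H); rearrange for the unknown.
From Q* = √(2DS/H): S = Q*²H / (2D) = 261.5² × 13.1 / (2 × 10,000) = 44.7904.

S ≈ $44.79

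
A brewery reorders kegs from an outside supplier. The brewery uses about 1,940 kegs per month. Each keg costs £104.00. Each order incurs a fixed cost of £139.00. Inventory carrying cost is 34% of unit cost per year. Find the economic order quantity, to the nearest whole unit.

Annual demand D = 1,940 × 12 = 23,280.
Holding cost H = 0.34 × £104.00 = £35.3600 per unit per year.
EOQ = √(2DS / H) = √(2 × 23,280 × 139 / 35.36).
= √(6,471,840 / 35.36) = √183,027.1493 ≈ 427.817.

Q* ≈ 428 kegs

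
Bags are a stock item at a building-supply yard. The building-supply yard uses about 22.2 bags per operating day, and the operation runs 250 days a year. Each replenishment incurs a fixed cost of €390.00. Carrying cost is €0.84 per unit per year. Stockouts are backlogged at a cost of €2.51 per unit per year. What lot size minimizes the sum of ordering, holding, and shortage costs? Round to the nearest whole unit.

Q* ≈ 2,623 bags

Annual demand D = 22.2 × 250 = 5,550.
With planned backorders, Q* = √(2DS/H) · √((H+B)/B).
√(2DS/H) = √(2 × 5,550 × 390 / 0.84) = 2270.148.
√((H+B)/B) = √((0.84+2.51)/2.51) = 1.1553.
Q* ≈ 2622.646.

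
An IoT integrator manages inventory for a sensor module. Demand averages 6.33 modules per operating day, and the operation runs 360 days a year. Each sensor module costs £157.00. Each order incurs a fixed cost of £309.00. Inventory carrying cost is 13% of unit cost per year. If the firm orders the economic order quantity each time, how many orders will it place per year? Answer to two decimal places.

Annual demand D = 6.33 × 360 = 2,278.8.
Holding cost H = 0.13 × £157.00 = £20.4100 per unit per year.
The optimal lot size = √(2DS/H) = √(2 × 2,278.8 × 309 / 20.41) ≈ 262.68.
Orders per year = D / Q* = 2,278.8 / 262.68 ≈ 8.675.

N ≈ 8.68 orders per year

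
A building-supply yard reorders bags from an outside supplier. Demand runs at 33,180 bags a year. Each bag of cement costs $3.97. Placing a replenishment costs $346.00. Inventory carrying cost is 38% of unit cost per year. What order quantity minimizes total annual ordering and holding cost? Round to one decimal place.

Q* ≈ 3,901.3 bags

Holding cost H = 0.38 × $3.97 = $1.5086 per unit per year.
EOQ = √(2DS / H) = √(2 × 33,180 × 346 / 1.5086).
= √(22,960,560 / 1.5086) = √15,219,779.9284 ≈ 3901.254.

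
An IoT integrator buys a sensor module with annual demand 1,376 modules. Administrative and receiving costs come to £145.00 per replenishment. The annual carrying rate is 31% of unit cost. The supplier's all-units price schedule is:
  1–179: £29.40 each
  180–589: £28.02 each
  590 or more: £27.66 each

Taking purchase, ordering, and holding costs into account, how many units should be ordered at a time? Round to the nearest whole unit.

Q* ≈ 214 modules

Holding cost per unit per year at price C is H = 0.31·C.
Evaluate total cost at each tier's feasible EOQ or, if the EOQ is below the tier, at the tier's minimum quantity.
Tier 1 (£29.40): EOQ = 209.2 exceeds tier's upper bound 179, so this tier is dominated.
EOQ at £28.02 = 214.3 (feasible in tier 2): TC = 1,376×£28.02 + (1,376/214.3)×145 + (214.3/2)×0.31×£28.02 = £40,417.28.
EOQ at £27.66 = 215.7 < 590, so use break Q=590: TC = 1,376×£27.66 + (1,376/590.0)×145 + (590.0/2)×0.31×£27.66 = £40,927.84.
Lowest total cost is £40,417.28 at Q = 214.3.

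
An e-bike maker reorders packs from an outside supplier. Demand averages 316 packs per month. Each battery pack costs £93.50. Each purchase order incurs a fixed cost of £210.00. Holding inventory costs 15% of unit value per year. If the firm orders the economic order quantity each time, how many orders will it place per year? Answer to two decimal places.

N ≈ 11.25 orders per year

Annual demand D = 316 × 12 = 3,792.
Holding cost H = 0.15 × £93.50 = £14.0250 per unit per year.
The optimal lot size = √(2DS/H) = √(2 × 3,792 × 210 / 14.025) ≈ 336.98.
Orders per year = D / Q* = 3,792 / 336.98 ≈ 11.253.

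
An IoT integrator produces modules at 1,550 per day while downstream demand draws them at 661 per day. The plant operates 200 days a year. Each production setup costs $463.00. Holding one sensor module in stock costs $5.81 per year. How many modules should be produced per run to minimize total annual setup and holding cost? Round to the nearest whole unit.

Annual demand D = 661 × 200 = 132,200.
Production build-up factor (1 − d/p) = 1 − 661/1,550 = 0.5735.
Q* = √(2DS / (H(1 − d/p))) = √(2 × 132,200 × 463 / (5.81 × 0.5735)).
= √(122,417,200 / 3.3323) ≈ 6061.054.

Q* ≈ 6,061 modules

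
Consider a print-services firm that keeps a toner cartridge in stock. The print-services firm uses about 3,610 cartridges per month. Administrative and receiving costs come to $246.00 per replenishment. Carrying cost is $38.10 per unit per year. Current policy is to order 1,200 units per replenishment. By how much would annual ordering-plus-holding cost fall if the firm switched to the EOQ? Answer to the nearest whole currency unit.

Extra cost ≈ $3,244 per year

Annual demand D = 3,610 × 12 = 43,320.
EOQ = √(2DS/H) = √(2 × 43,320 × 246 / 38.1) ≈ 747.94.
Cost at Q* = (D/Q*)S + (Q*/2)H = √(2DSH) ≈ $28,496.35.
Cost at Q = 1,200: (43,320/1,200)×246 + (1,200/2)×38.1 = $8,880.60 + $22,860.00 = $31,740.60.
Excess = $31,740.60 − $28,496.35 = $3,244.25.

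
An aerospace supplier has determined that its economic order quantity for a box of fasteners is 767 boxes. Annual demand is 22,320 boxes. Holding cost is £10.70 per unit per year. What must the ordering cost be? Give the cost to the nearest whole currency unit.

S ≈ £141

Invert the EOQ relation Q*² = 2DS/H.
From Q* = √(2DS/H): S = Q*²H / (2D) = 767² × 10.7 / (2 × 22,320) = 141.0101.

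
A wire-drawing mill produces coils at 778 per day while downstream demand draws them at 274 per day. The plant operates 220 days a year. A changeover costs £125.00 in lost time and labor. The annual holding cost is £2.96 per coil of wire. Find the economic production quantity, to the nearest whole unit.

Q* ≈ 2,803 coils

Annual demand D = 274 × 220 = 60,280.
Production build-up factor (1 − d/p) = 1 − 274/778 = 0.6478.
Q* = √(2DS / (H(1 − d/p))) = √(2 × 60,280 × 125 / (2.96 × 0.6478)).
= √(15,070,000 / 1.9175) ≈ 2803.401.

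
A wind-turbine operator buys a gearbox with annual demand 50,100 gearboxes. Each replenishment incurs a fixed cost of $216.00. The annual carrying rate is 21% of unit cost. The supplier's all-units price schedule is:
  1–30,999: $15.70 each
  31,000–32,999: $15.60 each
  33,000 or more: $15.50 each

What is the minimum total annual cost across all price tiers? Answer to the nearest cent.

TC* ≈ $795,017.34

Holding cost per unit per year at price C is H = 0.21·C.
Candidates are each tier's EOQ (if it falls in that tier) and each price-break quantity.
EOQ at $15.70 = 2562.1 (feasible in tier 1): TC = 50,100×$15.70 + (50,100/2562.1)×216 + (2562.1/2)×0.21×$15.70 = $795,017.34.
EOQ at $15.60 = 2570.3 < 31000, so use break Q=31000: TC = 50,100×$15.60 + (50,100/31000.0)×216 + (31000.0/2)×0.21×$15.60 = $832,687.08.
EOQ at $15.50 = 2578.6 < 33000, so use break Q=33000: TC = 50,100×$15.50 + (50,100/33000.0)×216 + (33000.0/2)×0.21×$15.50 = $830,585.43.
Lowest total cost among the candidates is at Q = 2562.1.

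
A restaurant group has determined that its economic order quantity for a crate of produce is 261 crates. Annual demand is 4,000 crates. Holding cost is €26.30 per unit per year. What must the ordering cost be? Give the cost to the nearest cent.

Squaring Q* = √(2DS/H) gives Q*² = 2DS/H.
From Q* = √(2DS/H): S = Q*²H / (2D) = 261² × 26.3 / (2 × 4,000) = 223.9478.

S ≈ €223.95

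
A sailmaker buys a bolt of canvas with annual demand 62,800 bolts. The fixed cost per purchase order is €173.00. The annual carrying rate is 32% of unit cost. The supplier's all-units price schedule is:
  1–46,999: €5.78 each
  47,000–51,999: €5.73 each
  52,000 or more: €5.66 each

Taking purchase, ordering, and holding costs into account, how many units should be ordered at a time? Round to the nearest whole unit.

Q* ≈ 3,428 bolts

Holding cost per unit per year at price C is H = 0.32·C.
For each price level, check whether its EOQ is feasible; otherwise the best quantity at that price is the breakpoint.
EOQ at €5.78 = 3427.5 (feasible in tier 1): TC = 62,800×€5.78 + (62,800/3427.5)×173 + (3427.5/2)×0.32×€5.78 = €369,323.53.
EOQ at €5.73 = 3442.4 < 47000, so use break Q=47000: TC = 62,800×€5.73 + (62,800/47000.0)×173 + (47000.0/2)×0.32×€5.73 = €403,164.76.
EOQ at €5.66 = 3463.7 < 52000, so use break Q=52000: TC = 62,800×€5.66 + (62,800/52000.0)×173 + (52000.0/2)×0.32×€5.66 = €402,748.13.
Lowest total cost is €369,323.53 at Q = 3427.5.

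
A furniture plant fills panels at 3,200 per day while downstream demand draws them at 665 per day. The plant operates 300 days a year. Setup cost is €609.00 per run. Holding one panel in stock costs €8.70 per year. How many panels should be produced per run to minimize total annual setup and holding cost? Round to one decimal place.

Q* ≈ 5,937.7 panels

Annual demand D = 665 × 300 = 199,500.
Production build-up factor (1 − d/p) = 1 − 665/3,200 = 0.7922.
Q* = √(2DS / (H(1 − d/p))) = √(2 × 199,500 × 609 / (8.7 × 0.7922)).
= √(242,991,000 / 6.892) ≈ 5937.744.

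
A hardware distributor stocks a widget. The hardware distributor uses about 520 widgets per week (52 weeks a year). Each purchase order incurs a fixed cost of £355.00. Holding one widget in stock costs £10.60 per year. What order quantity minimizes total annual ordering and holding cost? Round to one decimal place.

Q* ≈ 1,345.8 widgets

Annual demand D = 520 × 52 = 27,040.
EOQ = √(2DS / H) = √(2 × 27,040 × 355 / 10.6).
= √(19,198,400 / 10.6) = √1,811,169.8113 ≈ 1345.797.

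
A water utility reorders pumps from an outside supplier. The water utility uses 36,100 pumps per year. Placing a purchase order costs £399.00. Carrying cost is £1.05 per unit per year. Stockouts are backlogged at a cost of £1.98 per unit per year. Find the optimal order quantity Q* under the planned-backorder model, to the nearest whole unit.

With planned backorders, Q* = √(2DS/H) · √((H+B)/B).
√(2DS/H) = √(2 × 36,100 × 399 / 1.05) = 5237.939.
√((H+B)/B) = √((1.05+1.98)/1.98) = 1.2371.
Q* ≈ 6479.614.

Q* ≈ 6,480 pumps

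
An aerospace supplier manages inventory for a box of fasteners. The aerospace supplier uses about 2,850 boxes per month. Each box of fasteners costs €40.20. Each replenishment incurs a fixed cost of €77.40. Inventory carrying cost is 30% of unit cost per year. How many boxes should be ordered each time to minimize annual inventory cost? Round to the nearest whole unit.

Q* ≈ 663 boxes

Annual demand D = 2,850 × 12 = 34,200.
Holding cost H = 0.30 × €40.20 = €12.0600 per unit per year.
EOQ = √(2DS / H) = √(2 × 34,200 × 77.4 / 12.06).
= √(5,294,160 / 12.06) = √438,985.0746 ≈ 662.559.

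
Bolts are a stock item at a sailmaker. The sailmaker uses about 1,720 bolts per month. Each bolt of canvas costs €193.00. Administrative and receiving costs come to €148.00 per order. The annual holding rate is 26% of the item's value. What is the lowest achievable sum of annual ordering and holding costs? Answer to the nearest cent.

TC* ≈ €17,509.19

Annual demand D = 1,720 × 12 = 20,640.
Holding cost H = 0.26 × €193.00 = €50.1800 per unit per year.
The optimal lot size = √(2DS/H) = √(2 × 20,640 × 148 / 50.18) ≈ 348.93.
At Q*, ordering cost (D/Q*)S equals holding cost (Q*/2)H, each = √(DSH/2).
Minimum total = √(2DSH) = √(2 × 20,640 × 148 × 50.18) ≈ 17509.189.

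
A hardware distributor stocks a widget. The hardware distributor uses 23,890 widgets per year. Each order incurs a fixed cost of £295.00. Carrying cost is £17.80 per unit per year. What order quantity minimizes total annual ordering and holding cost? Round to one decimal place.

Q* ≈ 889.9 widgets

EOQ = √(2DS / H) = √(2 × 23,890 × 295 / 17.8).
= √(14,095,100 / 17.8) = √791,859.5506 ≈ 889.865.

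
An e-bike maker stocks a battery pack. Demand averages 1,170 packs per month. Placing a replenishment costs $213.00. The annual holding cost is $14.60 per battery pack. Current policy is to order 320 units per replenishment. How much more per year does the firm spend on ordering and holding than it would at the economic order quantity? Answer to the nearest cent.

Extra cost ≈ $2,336.69 per year

Annual demand D = 1,170 × 12 = 14,040.
EOQ = √(2DS/H) = √(2 × 14,040 × 213 / 14.6) ≈ 640.05.
Cost at Q* = (D/Q*)S + (Q*/2)H = √(2DSH) ≈ $9,344.69.
Cost at Q = 320: (14,040/320)×213 + (320/2)×14.6 = $9,345.38 + $2,336.00 = $11,681.38.
Excess = $11,681.38 − $9,344.69 = $2,336.69.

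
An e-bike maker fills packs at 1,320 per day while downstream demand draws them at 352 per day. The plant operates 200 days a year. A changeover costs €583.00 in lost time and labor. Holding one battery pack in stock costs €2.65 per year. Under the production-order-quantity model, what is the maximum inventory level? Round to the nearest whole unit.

I_max ≈ 4,766 packs

Annual demand D = 352 × 200 = 70,400.
Production build-up factor (1 − d/p) = 1 − 352/1,320 = 0.7333.
Q* = √(2DS / (H(1 − d/p))) = √(2 × 70,400 × 583 / (2.65 × 0.7333)).
= √(82,086,400 / 1.9433) ≈ 6499.231.
Maximum inventory = Q*(1 − d/p) = 6499.231 × 0.7333 ≈ 4766.103.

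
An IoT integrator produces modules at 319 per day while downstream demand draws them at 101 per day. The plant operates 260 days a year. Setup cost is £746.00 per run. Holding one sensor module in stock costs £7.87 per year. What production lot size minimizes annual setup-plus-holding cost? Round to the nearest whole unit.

Q* ≈ 2,699 modules

Annual demand D = 101 × 260 = 26,260.
Production build-up factor (1 − d/p) = 1 − 101/319 = 0.6834.
Q* = √(2DS / (H(1 − d/p))) = √(2 × 26,260 × 746 / (7.87 × 0.6834)).
= √(39,179,920 / 5.3782) ≈ 2699.054.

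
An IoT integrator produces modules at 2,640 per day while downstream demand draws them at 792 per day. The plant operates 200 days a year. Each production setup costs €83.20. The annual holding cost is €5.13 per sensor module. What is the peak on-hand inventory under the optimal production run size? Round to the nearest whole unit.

I_max ≈ 1,896 modules

Annual demand D = 792 × 200 = 158,400.
Production build-up factor (1 − d/p) = 1 − 792/2,640 = 0.7000.
Q* = √(2DS / (H(1 − d/p))) = √(2 × 158,400 × 83.2 / (5.13 × 0.7000)).
= √(26,357,760 / 3.591) ≈ 2709.234.
Maximum inventory = Q*(1 − d/p) = 2709.234 × 0.7000 ≈ 1896.464.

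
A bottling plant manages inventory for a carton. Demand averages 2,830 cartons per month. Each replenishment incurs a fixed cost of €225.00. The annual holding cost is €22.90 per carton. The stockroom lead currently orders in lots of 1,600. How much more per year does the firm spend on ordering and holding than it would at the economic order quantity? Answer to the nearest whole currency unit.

Extra cost ≈ €4,388 per year

Annual demand D = 2,830 × 12 = 33,960.
EOQ = √(2DS/H) = √(2 × 33,960 × 225 / 22.9) ≈ 816.91.
Cost at Q* = (D/Q*)S + (Q*/2)H = √(2DSH) ≈ €18,707.16.
Cost at Q = 1,600: (33,960/1,600)×225 + (1,600/2)×22.9 = €4,775.62 + €18,320.00 = €23,095.62.
Excess = €23,095.62 − €18,707.16 = €4,388.47.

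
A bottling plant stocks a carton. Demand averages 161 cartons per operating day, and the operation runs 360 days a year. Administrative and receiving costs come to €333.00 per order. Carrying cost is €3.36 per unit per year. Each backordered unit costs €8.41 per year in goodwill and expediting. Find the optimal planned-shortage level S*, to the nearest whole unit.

S* ≈ 1,145 cartons

Annual demand D = 161 × 360 = 57,960.
With planned backorders, Q* = √(2DS/H) · √((H+B)/B).
√(2DS/H) = √(2 × 57,960 × 333 / 3.36) = 3389.469.
√((H+B)/B) = √((3.36+8.41)/8.41) = 1.1830.
Q* ≈ 4009.792.
S* = Q* · H/(H+B) = 4009.792 × 3.36/11.77 ≈ 1144.682.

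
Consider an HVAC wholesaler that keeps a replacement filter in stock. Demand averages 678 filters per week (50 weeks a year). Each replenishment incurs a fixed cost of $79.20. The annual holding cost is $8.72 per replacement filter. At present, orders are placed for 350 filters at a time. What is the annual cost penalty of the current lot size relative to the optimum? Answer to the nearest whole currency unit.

Annual demand D = 678 × 50 = 33,900.
EOQ = √(2DS/H) = √(2 × 33,900 × 79.2 / 8.72) ≈ 784.73.
Cost at Q* = (D/Q*)S + (Q*/2)H = √(2DSH) ≈ $6,842.83.
Cost at Q = 350: (33,900/350)×79.2 + (350/2)×8.72 = $7,671.09 + $1,526.00 = $9,197.09.
Excess = $9,197.09 − $6,842.83 = $2,354.26.

Extra cost ≈ $2,354 per year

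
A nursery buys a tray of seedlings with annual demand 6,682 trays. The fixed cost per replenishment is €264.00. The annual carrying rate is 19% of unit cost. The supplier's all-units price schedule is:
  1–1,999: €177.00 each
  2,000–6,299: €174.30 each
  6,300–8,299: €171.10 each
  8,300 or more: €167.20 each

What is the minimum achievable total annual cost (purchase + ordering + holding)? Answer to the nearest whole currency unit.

Holding cost per unit per year at price C is H = 0.19·C.
Evaluate total cost at each tier's feasible EOQ or, if the EOQ is below the tier, at the tier's minimum quantity.
EOQ at €177.00 = 323.9 (feasible in tier 1): TC = 6,682×€177.00 + (6,682/323.9)×264 + (323.9/2)×0.19×€177.00 = €1,193,606.65.
EOQ at €174.30 = 326.4 < 2000, so use break Q=2000: TC = 6,682×€174.30 + (6,682/2000.0)×264 + (2000.0/2)×0.19×€174.30 = €1,198,671.62.
EOQ at €171.10 = 329.4 < 6300, so use break Q=6300: TC = 6,682×€171.10 + (6,682/6300.0)×264 + (6300.0/2)×0.19×€171.10 = €1,245,973.56.
EOQ at €167.20 = 333.3 < 8300, so use break Q=8300: TC = 6,682×€167.20 + (6,682/8300.0)×264 + (8300.0/2)×0.19×€167.20 = €1,249,280.14.
Lowest total cost among the candidates is at Q = 323.9.

TC* ≈ €1,193,607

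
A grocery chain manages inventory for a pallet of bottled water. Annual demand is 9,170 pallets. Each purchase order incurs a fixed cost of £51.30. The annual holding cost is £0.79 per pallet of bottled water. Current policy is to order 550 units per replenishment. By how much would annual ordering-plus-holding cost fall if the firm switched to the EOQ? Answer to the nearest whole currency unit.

Extra cost ≈ £210 per year

EOQ = √(2DS/H) = √(2 × 9,170 × 51.3 / 0.79) ≈ 1091.30.
Cost at Q* = (D/Q*)S + (Q*/2)H = √(2DSH) ≈ £862.13.
Cost at Q = 550: (9,170/550)×51.3 + (550/2)×0.79 = £855.31 + £217.25 = £1,072.56.
Excess = £1,072.56 − £862.13 = £210.43.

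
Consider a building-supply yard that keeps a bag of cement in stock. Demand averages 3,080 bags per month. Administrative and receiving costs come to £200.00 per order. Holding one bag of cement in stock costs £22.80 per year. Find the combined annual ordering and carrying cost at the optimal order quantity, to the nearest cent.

Annual demand D = 3,080 × 12 = 36,960.
Q* = √(2DS/H) = √(2 × 36,960 × 200 / 22.8) ≈ 805.25.
At Q*, ordering cost (D/Q*)S equals holding cost (Q*/2)H, each = √(DSH/2).
Minimum total = √(2DSH) = √(2 × 36,960 × 200 × 22.8) ≈ 18359.608.

TC* ≈ £18,359.61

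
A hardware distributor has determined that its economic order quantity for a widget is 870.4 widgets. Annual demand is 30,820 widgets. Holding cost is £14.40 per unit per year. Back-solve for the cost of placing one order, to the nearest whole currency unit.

S ≈ £177

The basic EOQ model gives Q* = √(2DS/H); rearrange for the unknown.
From Q* = √(2DS/H): S = Q*²H / (2D) = 870.4² × 14.4 / (2 × 30,820) = 176.9855.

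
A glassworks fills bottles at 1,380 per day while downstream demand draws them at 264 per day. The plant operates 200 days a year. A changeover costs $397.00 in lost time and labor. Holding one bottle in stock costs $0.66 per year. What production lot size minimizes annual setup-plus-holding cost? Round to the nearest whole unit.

Annual demand D = 264 × 200 = 52,800.
Production build-up factor (1 − d/p) = 1 − 264/1,380 = 0.8087.
Q* = √(2DS / (H(1 − d/p))) = √(2 × 52,800 × 397 / (0.66 × 0.8087)).
= √(41,923,200 / 0.5337) ≈ 8862.631.

Q* ≈ 8,863 bottles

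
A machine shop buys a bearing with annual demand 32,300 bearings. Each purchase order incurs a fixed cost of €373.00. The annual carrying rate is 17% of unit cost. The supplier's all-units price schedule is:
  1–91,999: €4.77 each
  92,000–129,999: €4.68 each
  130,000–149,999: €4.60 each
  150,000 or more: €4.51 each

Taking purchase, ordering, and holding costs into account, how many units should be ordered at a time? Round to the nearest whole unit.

Holding cost per unit per year at price C is H = 0.17·C.
Evaluate total cost at each tier's feasible EOQ or, if the EOQ is below the tier, at the tier's minimum quantity.
EOQ at €4.77 = 5451.1 (feasible in tier 1): TC = 32,300×€4.77 + (32,300/5451.1)×373 + (5451.1/2)×0.17×€4.77 = €158,491.33.
EOQ at €4.68 = 5503.3 < 92000, so use break Q=92000: TC = 32,300×€4.68 + (32,300/92000.0)×373 + (92000.0/2)×0.17×€4.68 = €187,892.56.
EOQ at €4.60 = 5550.9 < 130000, so use break Q=130000: TC = 32,300×€4.60 + (32,300/130000.0)×373 + (130000.0/2)×0.17×€4.60 = €199,502.68.
EOQ at €4.51 = 5606.1 < 150000, so use break Q=150000: TC = 32,300×€4.51 + (32,300/150000.0)×373 + (150000.0/2)×0.17×€4.51 = €203,255.82.
Lowest total cost is €158,491.33 at Q = 5451.1.

Q* ≈ 5,451 bearings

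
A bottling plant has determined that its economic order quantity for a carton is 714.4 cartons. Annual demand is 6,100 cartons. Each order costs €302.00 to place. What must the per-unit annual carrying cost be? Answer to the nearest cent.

Squaring Q* = √(2DS/H) gives Q*² = 2DS/H.
From Q* = √(2DS/H): H = 2DS / Q*² = 2 × 6,100 × 302 / 714.4² = 7.2191.

H ≈ €7.22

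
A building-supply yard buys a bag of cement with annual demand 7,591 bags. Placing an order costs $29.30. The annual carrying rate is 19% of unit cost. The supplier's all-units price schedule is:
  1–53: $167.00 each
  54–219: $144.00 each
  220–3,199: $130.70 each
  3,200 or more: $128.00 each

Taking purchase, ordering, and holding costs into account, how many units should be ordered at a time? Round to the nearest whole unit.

Holding cost per unit per year at price C is H = 0.19·C.
Candidates are each tier's EOQ (if it falls in that tier) and each price-break quantity.
Tier 1 ($167.00): EOQ = 118.4 exceeds tier's upper bound 53, so this tier is dominated.
EOQ at $144.00 = 127.5 (feasible in tier 2): TC = 7,591×$144.00 + (7,591/127.5)×29.3 + (127.5/2)×0.19×$144.00 = $1,096,592.64.
EOQ at $130.70 = 133.8 < 220, so use break Q=220: TC = 7,591×$130.70 + (7,591/220.0)×29.3 + (220.0/2)×0.19×$130.70 = $995,886.31.
EOQ at $128.00 = 135.2 < 3200, so use break Q=3200: TC = 7,591×$128.00 + (7,591/3200.0)×29.3 + (3200.0/2)×0.19×$128.00 = $1,010,629.51.
Lowest total cost is $995,886.31 at Q = 220.0.

Q* ≈ 220 bags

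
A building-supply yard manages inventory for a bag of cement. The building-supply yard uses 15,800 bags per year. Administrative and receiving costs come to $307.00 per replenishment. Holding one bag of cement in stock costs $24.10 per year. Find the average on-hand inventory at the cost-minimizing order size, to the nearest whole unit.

EOQ = √(2DS/H) = √(2 × 15,800 × 307 / 24.1) ≈ 634.46.
Average inventory = Q*/2 ≈ 634.46 / 2 = 317.230.

Average inventory ≈ 317 bags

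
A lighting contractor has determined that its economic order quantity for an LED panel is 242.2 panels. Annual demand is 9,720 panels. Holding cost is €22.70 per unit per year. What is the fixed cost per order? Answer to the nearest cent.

Invert the EOQ relation Q*² = 2DS/H.
From Q* = √(2DS/H): S = Q*²H / (2D) = 242.2² × 22.7 / (2 × 9,720) = 68.4980.

S ≈ €68.50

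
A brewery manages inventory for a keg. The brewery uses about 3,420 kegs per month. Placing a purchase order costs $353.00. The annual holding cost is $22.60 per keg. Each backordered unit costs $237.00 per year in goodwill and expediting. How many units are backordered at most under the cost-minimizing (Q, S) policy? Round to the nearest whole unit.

S* ≈ 103 kegs

Annual demand D = 3,420 × 12 = 41,040.
With planned backorders, Q* = √(2DS/H) · √((H+B)/B).
√(2DS/H) = √(2 × 41,040 × 353 / 22.6) = 1132.275.
√((H+B)/B) = √((22.6+237)/237) = 1.0466.
Q* ≈ 1185.032.
S* = Q* · H/(H+B) = 1185.032 × 22.6/259.6 ≈ 103.165.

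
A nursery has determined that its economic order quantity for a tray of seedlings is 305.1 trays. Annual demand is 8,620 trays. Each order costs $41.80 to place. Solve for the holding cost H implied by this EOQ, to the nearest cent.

The basic EOQ model gives Q* = √(2DS/H); rearrange for the unknown.
From Q* = √(2DS/H): H = 2DS / Q*² = 2 × 8,620 × 41.8 / 305.1² = 7.7416.

H ≈ $7.74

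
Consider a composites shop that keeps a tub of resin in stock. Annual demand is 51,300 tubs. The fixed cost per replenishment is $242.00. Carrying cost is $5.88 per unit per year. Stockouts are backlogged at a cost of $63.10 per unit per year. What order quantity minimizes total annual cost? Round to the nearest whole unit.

Q* ≈ 2,149 tubs

With planned backorders, Q* = √(2DS/H) · √((H+B)/B).
√(2DS/H) = √(2 × 51,300 × 242 / 5.88) = 2054.910.
√((H+B)/B) = √((5.88+63.1)/63.1) = 1.0456.
Q* ≈ 2148.521.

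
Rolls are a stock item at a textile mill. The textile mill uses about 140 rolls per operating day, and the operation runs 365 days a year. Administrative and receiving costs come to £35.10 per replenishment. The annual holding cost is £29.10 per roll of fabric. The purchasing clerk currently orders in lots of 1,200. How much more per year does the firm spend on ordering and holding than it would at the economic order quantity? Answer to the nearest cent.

Annual demand D = 140 × 365 = 51,100.
EOQ = √(2DS/H) = √(2 × 51,100 × 35.1 / 29.1) ≈ 351.10.
Cost at Q* = (D/Q*)S + (Q*/2)H = √(2DSH) ≈ £10,217.05.
Cost at Q = 1,200: (51,100/1,200)×35.1 + (1,200/2)×29.1 = £1,494.68 + £17,460.00 = £18,954.67.
Excess = £18,954.67 − £10,217.05 = £8,737.63.

Extra cost ≈ £8,737.63 per year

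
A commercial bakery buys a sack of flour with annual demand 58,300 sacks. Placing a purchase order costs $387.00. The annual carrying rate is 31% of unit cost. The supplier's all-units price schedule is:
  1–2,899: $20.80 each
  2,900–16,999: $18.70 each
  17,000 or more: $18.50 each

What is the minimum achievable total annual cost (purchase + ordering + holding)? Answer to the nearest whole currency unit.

Holding cost per unit per year at price C is H = 0.31·C.
Evaluate total cost at each tier's feasible EOQ or, if the EOQ is below the tier, at the tier's minimum quantity.
EOQ at $20.80 = 2645.4 (feasible in tier 1): TC = 58,300×$20.80 + (58,300/2645.4)×387 + (2645.4/2)×0.31×$20.80 = $1,229,697.57.
EOQ at $18.70 = 2790.0 < 2900, so use break Q=2900: TC = 58,300×$18.70 + (58,300/2900.0)×387 + (2900.0/2)×0.31×$18.70 = $1,106,395.68.
EOQ at $18.50 = 2805.0 < 17000, so use break Q=17000: TC = 58,300×$18.50 + (58,300/17000.0)×387 + (17000.0/2)×0.31×$18.50 = $1,128,624.68.
Lowest total cost among the candidates is at Q = 2900.0.

TC* ≈ $1,106,396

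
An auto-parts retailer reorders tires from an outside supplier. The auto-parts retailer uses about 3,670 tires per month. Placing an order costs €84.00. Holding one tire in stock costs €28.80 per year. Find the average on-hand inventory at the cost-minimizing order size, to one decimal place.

Average inventory ≈ 253.4 tires

Annual demand D = 3,670 × 12 = 44,040.
Q* = √(2DS/H) = √(2 × 44,040 × 84 / 28.8) ≈ 506.85.
Average inventory = Q*/2 ≈ 506.85 / 2 = 253.427.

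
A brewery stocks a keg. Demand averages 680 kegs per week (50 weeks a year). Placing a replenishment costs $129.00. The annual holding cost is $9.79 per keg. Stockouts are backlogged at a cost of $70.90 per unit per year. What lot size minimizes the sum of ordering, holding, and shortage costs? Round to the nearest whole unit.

Annual demand D = 680 × 50 = 34,000.
With planned backorders, Q* = √(2DS/H) · √((H+B)/B).
√(2DS/H) = √(2 × 34,000 × 129 / 9.79) = 946.581.
√((H+B)/B) = √((9.79+70.9)/70.9) = 1.0668.
Q* ≈ 1009.822.

Q* ≈ 1,010 kegs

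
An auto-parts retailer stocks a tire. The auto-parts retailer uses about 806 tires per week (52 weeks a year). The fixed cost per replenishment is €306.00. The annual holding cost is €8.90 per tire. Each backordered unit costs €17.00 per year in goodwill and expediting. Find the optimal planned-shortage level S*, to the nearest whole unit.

S* ≈ 720 tires

Annual demand D = 806 × 52 = 41,912.
With planned backorders, Q* = √(2DS/H) · √((H+B)/B).
√(2DS/H) = √(2 × 41,912 × 306 / 8.9) = 1697.657.
√((H+B)/B) = √((8.9+17)/17) = 1.2343.
Q* ≈ 2095.440.
S* = Q* · H/(H+B) = 2095.440 × 8.9/25.9 ≈ 720.055.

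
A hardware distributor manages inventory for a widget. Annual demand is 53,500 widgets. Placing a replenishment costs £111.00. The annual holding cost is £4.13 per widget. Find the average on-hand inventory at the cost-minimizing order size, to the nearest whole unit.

Average inventory ≈ 848 widgets

The optimal lot size = √(2DS/H) = √(2 × 53,500 × 111 / 4.13) ≈ 1695.81.
Average inventory = Q*/2 ≈ 1695.81 / 2 = 847.907.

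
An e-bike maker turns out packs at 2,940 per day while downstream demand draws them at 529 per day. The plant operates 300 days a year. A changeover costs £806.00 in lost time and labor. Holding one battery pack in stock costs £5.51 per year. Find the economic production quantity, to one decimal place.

Q* ≈ 7,524.4 packs

Annual demand D = 529 × 300 = 158,700.
Production build-up factor (1 − d/p) = 1 − 529/2,940 = 0.8201.
Q* = √(2DS / (H(1 − d/p))) = √(2 × 158,700 × 806 / (5.51 × 0.8201)).
= √(255,824,400 / 4.5186) ≈ 7524.372.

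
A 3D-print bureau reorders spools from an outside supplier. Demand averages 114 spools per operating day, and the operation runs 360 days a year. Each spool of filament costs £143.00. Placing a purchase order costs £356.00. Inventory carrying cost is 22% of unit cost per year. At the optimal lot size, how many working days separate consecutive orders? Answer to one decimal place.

Annual demand D = 114 × 360 = 41,040.
Holding cost H = 0.22 × £143.00 = £31.4600 per unit per year.
EOQ = √(2DS/H) = √(2 × 41,040 × 356 / 31.46) ≈ 963.75.
Cycle time = Q*/D × 360 = 963.75 / 41,040 × 360 ≈ 8.454 days.

T ≈ 8.5 days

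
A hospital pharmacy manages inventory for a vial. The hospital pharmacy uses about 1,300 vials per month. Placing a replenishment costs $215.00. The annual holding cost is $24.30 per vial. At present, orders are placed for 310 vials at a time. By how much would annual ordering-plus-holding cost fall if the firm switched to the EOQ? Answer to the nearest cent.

Annual demand D = 1,300 × 12 = 15,600.
EOQ = √(2DS/H) = √(2 × 15,600 × 215 / 24.3) ≈ 525.40.
Cost at Q* = (D/Q*)S + (Q*/2)H = √(2DSH) ≈ $12,767.32.
Cost at Q = 310: (15,600/310)×215 + (310/2)×24.3 = $10,819.35 + $3,766.50 = $14,585.85.
Excess = $14,585.85 − $12,767.32 = $1,818.54.

Extra cost ≈ $1,818.54 per year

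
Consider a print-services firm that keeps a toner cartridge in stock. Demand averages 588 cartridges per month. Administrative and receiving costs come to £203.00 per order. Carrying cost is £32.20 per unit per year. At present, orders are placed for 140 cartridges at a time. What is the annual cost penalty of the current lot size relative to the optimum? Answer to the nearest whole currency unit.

Annual demand D = 588 × 12 = 7,056.
EOQ = √(2DS/H) = √(2 × 7,056 × 203 / 32.2) ≈ 298.27.
Cost at Q* = (D/Q*)S + (Q*/2)H = √(2DSH) ≈ £9,604.40.
Cost at Q = 140: (7,056/140)×203 + (140/2)×32.2 = £10,231.20 + £2,254.00 = £12,485.20.
Excess = £12,485.20 − £9,604.40 = £2,880.80.

Extra cost ≈ £2,881 per year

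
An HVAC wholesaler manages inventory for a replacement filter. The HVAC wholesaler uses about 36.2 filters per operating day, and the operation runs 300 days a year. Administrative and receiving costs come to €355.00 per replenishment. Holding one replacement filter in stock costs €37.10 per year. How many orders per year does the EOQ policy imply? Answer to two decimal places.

N ≈ 23.82 orders per year

Annual demand D = 36.2 × 300 = 10,860.
EOQ = √(2DS/H) = √(2 × 10,860 × 355 / 37.1) ≈ 455.89.
Orders per year = D / Q* = 10,860 / 455.89 ≈ 23.822.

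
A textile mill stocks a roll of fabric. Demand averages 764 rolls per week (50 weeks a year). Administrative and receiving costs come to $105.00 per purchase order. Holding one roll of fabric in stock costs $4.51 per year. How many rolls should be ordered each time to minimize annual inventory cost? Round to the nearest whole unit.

Q* ≈ 1,334 rolls

Annual demand D = 764 × 50 = 38,200.
EOQ = √(2DS / H) = √(2 × 38,200 × 105 / 4.51).
= √(8,022,000 / 4.51) = √1,778,713.969 ≈ 1333.684.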